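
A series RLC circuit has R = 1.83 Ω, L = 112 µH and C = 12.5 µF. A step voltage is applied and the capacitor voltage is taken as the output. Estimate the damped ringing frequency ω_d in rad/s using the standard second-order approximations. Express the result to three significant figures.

For a series RLC circuit (capacitor voltage as output), ω_n = 1/√(LC) = 1/√(112 µH · 12.5 µF) = 26700 rad/s.
ζ = (R/2)·√(C/L) = (1.83/2)·√(12.5 µF/112 µH) = 0.306.
ω_d = ω_n√(1−ζ²) = 25400 rad/s.

ω_d ≈ 25400 rad/s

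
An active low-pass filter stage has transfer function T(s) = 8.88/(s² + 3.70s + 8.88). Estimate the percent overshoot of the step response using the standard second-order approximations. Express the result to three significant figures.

%OS ≈ 8.31%

ω_n = √8.88 = 2.98 rad/s; ζ = 3.70/(2·2.98) = 0.621.
%OS = 100 e^{−πζ/√(1−ζ²)} with ζ = 0.621 gives 8.31%.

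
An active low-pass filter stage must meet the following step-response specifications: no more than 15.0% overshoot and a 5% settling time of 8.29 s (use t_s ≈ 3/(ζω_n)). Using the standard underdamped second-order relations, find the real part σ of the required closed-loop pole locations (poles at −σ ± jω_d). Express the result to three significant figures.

The settling-time spec alone fixes σ = ζω_n = 3/t_s = 3/8.29 = 0.362.
(Overshoot then fixes ζ = 0.517 and hence ω_d = σ·√(1−ζ²)/ζ = 0.599 rad/s.)

σ ≈ 0.362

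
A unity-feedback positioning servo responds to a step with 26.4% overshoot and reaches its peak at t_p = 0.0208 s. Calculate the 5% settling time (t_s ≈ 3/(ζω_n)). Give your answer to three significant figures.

The overshoot fixes ζ = −ln(OS)/√(π²+ln²(OS)) = 0.390.
t_p = π/ω_d ⇒ ω_d = 151 rad/s; then ω_n = ω_d/√(1−ζ²) = 164 rad/s.
t_s ≈ 3/(ζω_n) = 3/(0.390·164) = 0.0469 s.

t_s ≈ 0.0469 s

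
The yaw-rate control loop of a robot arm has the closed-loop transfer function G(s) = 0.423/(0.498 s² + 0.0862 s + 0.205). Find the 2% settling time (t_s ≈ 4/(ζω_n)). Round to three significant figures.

t_s ≈ 46.2 s

Dividing through by 0.498: denominator becomes s² + 0.1731 s + 0.4116.
So ω_n = √0.4116 = 0.642 rad/s and ζ = 0.1731/(2·0.642) = 0.135.
t_s ≈ 4/(ζω_n) = 46.2 s.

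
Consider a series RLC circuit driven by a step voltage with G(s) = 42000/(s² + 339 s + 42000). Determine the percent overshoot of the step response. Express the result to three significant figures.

%OS ≈ 0.983%

ω_n = √42000 = 205 rad/s; ζ = 339/(2·205) = 0.827.
Overshoot: exp(−π·0.827/√(1−0.827²)) = 0.00983, i.e. 0.983%.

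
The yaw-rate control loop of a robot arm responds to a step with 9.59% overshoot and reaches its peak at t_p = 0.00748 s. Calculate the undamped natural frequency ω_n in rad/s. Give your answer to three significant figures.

From the overshoot, ζ = −ln(OS)/√(π²+ln²(OS)) = 0.598.
t_p = π/ω_d ⇒ ω_d = 420 rad/s; then ω_n = ω_d/√(1−ζ²) = 524 rad/s.

ω_n ≈ 524 rad/s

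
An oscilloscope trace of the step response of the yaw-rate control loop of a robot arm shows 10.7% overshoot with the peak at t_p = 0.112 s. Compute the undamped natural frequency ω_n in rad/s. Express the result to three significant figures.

ω_n ≈ 34.4 rad/s

The overshoot fixes ζ = −ln(OS)/√(π²+ln²(OS)) = 0.580.
From t_p = π/ω_d, ω_d = π/0.112 = 28.0 rad/s, so ω_n = ω_d/√(1−ζ²) = 34.4 rad/s.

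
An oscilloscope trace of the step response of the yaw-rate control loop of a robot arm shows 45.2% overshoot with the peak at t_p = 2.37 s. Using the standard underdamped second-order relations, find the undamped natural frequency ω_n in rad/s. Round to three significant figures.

ω_n ≈ 1.37 rad/s

From the overshoot, ζ = −ln(OS)/√(π²+ln²(OS)) = 0.245.
t_p = π/ω_d ⇒ ω_d = 1.33 rad/s; then ω_n = ω_d/√(1−ζ²) = 1.37 rad/s.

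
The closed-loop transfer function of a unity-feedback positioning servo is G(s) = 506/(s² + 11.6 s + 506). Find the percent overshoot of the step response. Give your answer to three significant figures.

Matching coefficients with s² + 2ζω_n s + ω_n² gives ω_n² = 506 ⇒ ω_n = 22.5 rad/s, and ζ = 11.6/(2ω_n) = 0.258.
Overshoot: exp(−π·0.258/√(1−0.258²)) = 0.432, i.e. 43.2%.

%OS ≈ 43.2%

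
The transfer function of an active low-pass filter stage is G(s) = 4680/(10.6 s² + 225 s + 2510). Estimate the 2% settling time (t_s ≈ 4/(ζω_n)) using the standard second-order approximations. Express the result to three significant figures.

Dividing through by 10.6: denominator becomes s² + 21.23 s + 236.8.
So ω_n = √236.8 = 15.4 rad/s and ζ = 21.23/(2·15.4) = 0.690.
t_s ≈ 4/(ζω_n) = 0.377 s.

t_s ≈ 0.377 s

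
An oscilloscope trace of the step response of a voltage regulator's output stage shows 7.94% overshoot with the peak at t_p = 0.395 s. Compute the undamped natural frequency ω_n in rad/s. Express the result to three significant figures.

The overshoot fixes ζ = −ln(OS)/√(π²+ln²(OS)) = 0.628.
From t_p = π/ω_d, ω_d = π/0.395 = 7.95 rad/s, so ω_n = ω_d/√(1−ζ²) = 10.2 rad/s.

ω_n ≈ 10.2 rad/s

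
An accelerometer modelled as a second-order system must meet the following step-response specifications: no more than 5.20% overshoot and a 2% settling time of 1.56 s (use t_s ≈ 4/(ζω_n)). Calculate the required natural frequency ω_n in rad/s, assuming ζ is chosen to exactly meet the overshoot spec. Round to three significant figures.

ζ = −ln(OS)/√(π² + (ln OS)²). With OS = 0.0520, ln OS = −2.957 and ζ = 2.957/4.314 = 0.685.
Then ω_n = 4/(ζ t_s) = 4/(0.685 × 1.56) = 3.74 rad/s.

ω_n ≈ 3.74 rad/s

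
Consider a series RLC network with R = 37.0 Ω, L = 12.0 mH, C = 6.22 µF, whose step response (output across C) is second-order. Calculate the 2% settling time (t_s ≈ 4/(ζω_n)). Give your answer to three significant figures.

For a series RLC circuit (capacitor voltage as output), ω_n = 1/√(LC) = 1/√(12.0 mH · 6.22 µF) = 3660 rad/s.
ζ = (R/2)·√(C/L) = (37.0/2)·√(6.22 µF/12.0 mH) = 0.421.
t_s ≈ 4/(ζω_n) = 0.00259 s.

t_s ≈ 0.00259 s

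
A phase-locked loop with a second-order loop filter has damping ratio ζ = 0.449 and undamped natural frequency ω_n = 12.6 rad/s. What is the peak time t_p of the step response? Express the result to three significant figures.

The damped frequency is ω_d = ω_n√(1−ζ²) = 12.6·√(1−0.202) = 11.3 rad/s.
Peak time t_p = π/ω_d = π/11.3 = 0.279 s.

t_p ≈ 0.279 s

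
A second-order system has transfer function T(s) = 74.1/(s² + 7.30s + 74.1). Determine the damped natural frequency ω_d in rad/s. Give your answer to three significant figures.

Matching coefficients with s² + 2ζω_n s + ω_n² gives ω_n² = 74.1 ⇒ ω_n = 8.61 rad/s, and ζ = 7.30/(2ω_n) = 0.424.
ω_d = 8.61·√(1 − 0.424²) = 7.80 rad/s.

ω_d ≈ 7.80 rad/s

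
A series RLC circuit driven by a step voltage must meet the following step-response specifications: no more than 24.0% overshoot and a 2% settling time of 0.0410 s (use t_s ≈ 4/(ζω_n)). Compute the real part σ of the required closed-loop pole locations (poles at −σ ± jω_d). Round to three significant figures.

The settling-time spec alone fixes σ = ζω_n = 4/t_s = 4/0.0410 = 97.6.
(Overshoot then fixes ζ = 0.414 and hence ω_d = σ·√(1−ζ²)/ζ = 215 rad/s.)

σ ≈ 97.6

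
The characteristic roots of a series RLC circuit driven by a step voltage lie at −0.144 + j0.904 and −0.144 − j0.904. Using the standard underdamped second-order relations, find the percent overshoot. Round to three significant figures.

%OS ≈ 60.6%

The poles are at −σ ± jω_d with σ = 0.144 and ω_d = 0.904, so ω_n = √(σ²+ω_d²) = 0.915 rad/s and ζ = σ/ω_n = 0.157.
Overshoot: exp(−π·0.157/√(1−0.157²)) = 0.606, i.e. 60.6%.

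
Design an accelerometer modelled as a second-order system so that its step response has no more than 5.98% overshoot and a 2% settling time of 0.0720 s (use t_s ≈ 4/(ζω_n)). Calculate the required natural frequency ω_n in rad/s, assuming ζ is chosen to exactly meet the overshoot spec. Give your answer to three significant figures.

ω_n ≈ 83.2 rad/s

Inverting the overshoot relation: ζ = |ln 0.0598|/√(π² + ln²0.0598) = 0.668.
From t_s ≈ 4/(ζω_n): ω_n = 4/(ζ·t_s) = 4/(0.668·0.0720) = 83.2 rad/s.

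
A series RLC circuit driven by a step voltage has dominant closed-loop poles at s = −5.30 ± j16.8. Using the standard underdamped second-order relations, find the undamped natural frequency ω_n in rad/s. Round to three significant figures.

ω_n ≈ 17.6 rad/s

The poles are at −σ ± jω_d with σ = 5.30 and ω_d = 16.8, so ω_n = √(σ²+ω_d²) = 17.6 rad/s and ζ = σ/ω_n = 0.301.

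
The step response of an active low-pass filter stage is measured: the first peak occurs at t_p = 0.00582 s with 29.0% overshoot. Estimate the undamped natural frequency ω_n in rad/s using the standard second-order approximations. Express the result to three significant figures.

ζ from %OS: ζ = |ln 0.290|/√(π²+ln²0.290) = 0.367.
From t_p = π/ω_d, ω_d = π/0.00582 = 540 rad/s, so ω_n = ω_d/√(1−ζ²) = 580 rad/s.

ω_n ≈ 580 rad/s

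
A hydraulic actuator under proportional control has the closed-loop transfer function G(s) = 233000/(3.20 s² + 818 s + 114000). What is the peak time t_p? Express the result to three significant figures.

Dividing through by 3.20: denominator becomes s² + 255.6 s + 35620.
So ω_n = √35620 = 189 rad/s and ζ = 255.6/(2·189) = 0.677.
The damped frequency ω_d = ω_n√(1−ζ²) = 139 rad/s. t_p = π/ω_d = 0.0226 s.

t_p ≈ 0.0226 s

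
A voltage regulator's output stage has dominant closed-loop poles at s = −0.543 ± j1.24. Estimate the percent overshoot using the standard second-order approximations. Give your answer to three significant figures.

With σ = 0.543, ω_d = 1.24: ω_n = √(σ²+ω_d²) = 1.35 rad/s, ζ = σ/ω_n = 0.401.
%OS = 100·exp(−πζ/√(1−ζ²)) = 25.3%.

%OS ≈ 25.3%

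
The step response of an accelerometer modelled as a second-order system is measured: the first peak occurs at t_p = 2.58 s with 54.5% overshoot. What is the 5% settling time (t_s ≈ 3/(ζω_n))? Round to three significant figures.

ζ from %OS: ζ = |ln 0.545|/√(π²+ln²0.545) = 0.190.
From t_p = π/ω_d, ω_d = π/2.58 = 1.22 rad/s, so ω_n = ω_d/√(1−ζ²) = 1.24 rad/s.
t_s ≈ 3/(ζω_n) = 3/(0.190·1.24) = 12.8 s.

t_s ≈ 12.8 s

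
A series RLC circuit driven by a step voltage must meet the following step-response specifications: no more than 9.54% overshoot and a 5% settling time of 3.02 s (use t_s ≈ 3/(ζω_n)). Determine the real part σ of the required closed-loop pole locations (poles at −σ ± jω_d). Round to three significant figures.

The settling-time spec alone fixes σ = ζω_n = 3/t_s = 3/3.02 = 0.993.
(Overshoot then fixes ζ = 0.599 and hence ω_d = σ·√(1−ζ²)/ζ = 1.33 rad/s.)

σ ≈ 0.993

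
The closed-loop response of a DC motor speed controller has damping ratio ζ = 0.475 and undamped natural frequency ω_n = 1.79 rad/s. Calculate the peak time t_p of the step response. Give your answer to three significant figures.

The damped frequency is ω_d = ω_n√(1−ζ²) = 1.79·√(1−0.226) = 1.58 rad/s.
Peak time t_p = π/ω_d = π/1.58 = 1.99 s.

t_p ≈ 1.99 s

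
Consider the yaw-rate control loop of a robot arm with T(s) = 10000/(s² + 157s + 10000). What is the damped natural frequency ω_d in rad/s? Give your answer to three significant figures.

Comparing the denominator to s² + 2ζω_n s + ω_n²: ω_n = √10000 = 100 rad/s, and 2ζω_n = 157 so ζ = 157/(2·100) = 0.785.
ω_d = 100·√(1 − 0.785²) = 61.9 rad/s.

ω_d ≈ 61.9 rad/s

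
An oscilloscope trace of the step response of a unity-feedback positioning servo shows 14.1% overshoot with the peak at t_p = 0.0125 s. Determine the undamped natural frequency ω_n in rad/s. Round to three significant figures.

From the overshoot, ζ = −ln(OS)/√(π²+ln²(OS)) = 0.529.
t_p = π/ω_d ⇒ ω_d = 251 rad/s; then ω_n = ω_d/√(1−ζ²) = 296 rad/s.

ω_n ≈ 296 rad/s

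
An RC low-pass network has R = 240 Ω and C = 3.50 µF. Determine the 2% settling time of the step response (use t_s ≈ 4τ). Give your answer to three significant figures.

t_s ≈ 0.00336 s

τ = RC = 240 × 3.50 µF = 0.000840 s.
t_s ≈ 4τ = 0.00336 s.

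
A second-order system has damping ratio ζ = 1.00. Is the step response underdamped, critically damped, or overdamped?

Since ζ = 1, the system is critically damped.

critically damped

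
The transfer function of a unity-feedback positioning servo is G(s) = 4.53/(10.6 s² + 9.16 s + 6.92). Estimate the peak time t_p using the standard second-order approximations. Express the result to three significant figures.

Dividing through by 10.6: denominator becomes s² + 0.8642 s + 0.6528.
So ω_n = √0.6528 = 0.808 rad/s and ζ = 0.8642/(2·0.808) = 0.535.
ω_d = 0.808·√(1 − 0.535²) = 0.683 rad/s. t_p = π/ω_d = 4.60 s.

t_p ≈ 4.60 s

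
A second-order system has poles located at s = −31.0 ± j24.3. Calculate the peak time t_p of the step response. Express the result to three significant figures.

t_p ≈ 0.129 s

t_p = π/ω_d with ω_d = 24.3 (the imaginary part), so t_p = 0.129 s.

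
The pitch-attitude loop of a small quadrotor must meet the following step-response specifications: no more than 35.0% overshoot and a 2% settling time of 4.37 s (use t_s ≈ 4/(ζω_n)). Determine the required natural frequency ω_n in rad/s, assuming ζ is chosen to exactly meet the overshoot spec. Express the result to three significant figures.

ω_n ≈ 2.89 rad/s

From %OS = 100·exp(−πζ/√(1−ζ²)), invert to get ζ = −ln(OS)/√(π² + ln²(OS)) with OS = 0.350.
−ln 0.350 = 1.050, so ζ = 1.050/√(π² + 1.102) = 0.317.
From t_s ≈ 4/(ζω_n): ω_n = 4/(ζ·t_s) = 4/(0.317·4.37) = 2.89 rad/s.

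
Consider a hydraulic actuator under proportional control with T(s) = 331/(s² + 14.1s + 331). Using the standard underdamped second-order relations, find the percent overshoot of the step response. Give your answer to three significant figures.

ω_n = √331 = 18.2 rad/s; ζ = 14.1/(2·18.2) = 0.388.
Overshoot: exp(−π·0.388/√(1−0.388²)) = 0.267, i.e. 26.7%.

%OS ≈ 26.7%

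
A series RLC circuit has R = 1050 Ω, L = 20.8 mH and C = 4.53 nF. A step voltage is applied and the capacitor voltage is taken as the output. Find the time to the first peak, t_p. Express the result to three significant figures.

t_p ≈ 0.0000315 s

For a series RLC circuit (capacitor voltage as output), ω_n = 1/√(LC) = 1/√(20.8 mH · 4.53 nF) = 103000 rad/s.
ζ = (R/2)·√(C/L) = (1050/2)·√(4.53 nF/20.8 mH) = 0.245.
ω_d = ω_n√(1−ζ²) = 99900 rad/s. t_p = π/ω_d = 0.0000315 s.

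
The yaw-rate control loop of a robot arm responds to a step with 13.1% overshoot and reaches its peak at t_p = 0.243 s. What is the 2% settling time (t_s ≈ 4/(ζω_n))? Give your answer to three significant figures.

From the overshoot, ζ = −ln(OS)/√(π²+ln²(OS)) = 0.543.
From t_p = π/ω_d, ω_d = π/0.243 = 12.9 rad/s, so ω_n = ω_d/√(1−ζ²) = 15.4 rad/s.
t_s ≈ 4/(ζω_n) = 4/(0.543·15.4) = 0.478 s.

t_s ≈ 0.478 s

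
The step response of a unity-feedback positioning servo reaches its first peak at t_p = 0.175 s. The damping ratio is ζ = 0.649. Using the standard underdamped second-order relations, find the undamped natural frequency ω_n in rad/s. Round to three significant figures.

Peak time t_p = π/ω_d, so ω_d = π/t_p = π/0.175 = 18.0 rad/s.
ω_n = ω_d/√(1−ζ²) = 18.0/√0.579 = 23.6 rad/s.

ω_n ≈ 23.6 rad/s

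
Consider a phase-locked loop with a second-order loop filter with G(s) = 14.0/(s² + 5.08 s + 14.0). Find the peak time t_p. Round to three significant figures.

ω_n = √14.0 = 3.74 rad/s; ζ = 5.08/(2·3.74) = 0.679.
ω_d = 3.74·√(1 − 0.679²) = 2.75 rad/s. Then t_p = π/ω_d = 1.14 s.

t_p ≈ 1.14 s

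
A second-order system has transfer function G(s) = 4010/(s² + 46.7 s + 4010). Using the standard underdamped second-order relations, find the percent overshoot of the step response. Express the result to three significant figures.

%OS ≈ 28.8%

Matching coefficients with s² + 2ζω_n s + ω_n² gives ω_n² = 4010 ⇒ ω_n = 63.3 rad/s, and ζ = 46.7/(2ω_n) = 0.369.
Overshoot: exp(−π·0.369/√(1−0.369²)) = 0.288, i.e. 28.8%.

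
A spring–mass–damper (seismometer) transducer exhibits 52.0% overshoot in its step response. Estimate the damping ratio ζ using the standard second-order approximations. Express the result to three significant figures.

ζ ≈ 0.204

Inverting the overshoot relation: ζ = |ln 0.520|/√(π² + ln²0.520) = 0.204.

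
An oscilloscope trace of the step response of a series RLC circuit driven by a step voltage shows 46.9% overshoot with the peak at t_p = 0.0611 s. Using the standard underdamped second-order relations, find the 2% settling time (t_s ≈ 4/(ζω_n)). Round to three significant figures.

t_s ≈ 0.323 s

From the overshoot, ζ = −ln(OS)/√(π²+ln²(OS)) = 0.234.
From t_p = π/ω_d, ω_d = π/0.0611 = 51.4 rad/s, so ω_n = ω_d/√(1−ζ²) = 52.9 rad/s.
t_s ≈ 4/(ζω_n) = 4/(0.234·52.9) = 0.323 s.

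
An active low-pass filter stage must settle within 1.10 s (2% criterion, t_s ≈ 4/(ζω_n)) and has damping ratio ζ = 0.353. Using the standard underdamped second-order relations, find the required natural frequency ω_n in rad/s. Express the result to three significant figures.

ω_n ≈ 10.3 rad/s

Rearranging t_s ≈ 4/(ζω_n) gives ω_n = 4/(ζ·t_s) = 4/(0.353 × 1.10) = 10.3 rad/s.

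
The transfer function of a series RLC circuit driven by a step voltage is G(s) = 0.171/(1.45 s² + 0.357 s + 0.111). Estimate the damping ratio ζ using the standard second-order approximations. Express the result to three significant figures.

Dividing through by 1.45: denominator becomes s² + 0.2462 s + 0.07655.
So ω_n = √0.07655 = 0.277 rad/s and ζ = 0.2462/(2·0.277) = 0.445.

ζ ≈ 0.445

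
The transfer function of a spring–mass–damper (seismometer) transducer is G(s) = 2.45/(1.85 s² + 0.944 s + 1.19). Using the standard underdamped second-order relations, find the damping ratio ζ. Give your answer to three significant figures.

ζ ≈ 0.318

Dividing through by 1.85: denominator becomes s² + 0.5103 s + 0.6432.
So ω_n = √0.6432 = 0.802 rad/s and ζ = 0.5103/(2·0.802) = 0.318.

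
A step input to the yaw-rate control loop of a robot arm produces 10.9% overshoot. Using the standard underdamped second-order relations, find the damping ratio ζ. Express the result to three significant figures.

ζ ≈ 0.576

ζ = −ln(OS)/√(π² + (ln OS)²). With OS = 0.109, ln OS = −2.216 and ζ = 2.216/3.845 = 0.576.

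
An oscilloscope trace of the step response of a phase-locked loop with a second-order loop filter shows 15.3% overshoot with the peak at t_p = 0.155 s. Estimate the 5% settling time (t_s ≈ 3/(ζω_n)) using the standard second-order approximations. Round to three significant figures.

t_s ≈ 0.248 s

The overshoot fixes ζ = −ln(OS)/√(π²+ln²(OS)) = 0.513.
t_p = π/ω_d ⇒ ω_d = 20.3 rad/s; then ω_n = ω_d/√(1−ζ²) = 23.6 rad/s.
t_s ≈ 3/(ζω_n) = 3/(0.513·23.6) = 0.248 s.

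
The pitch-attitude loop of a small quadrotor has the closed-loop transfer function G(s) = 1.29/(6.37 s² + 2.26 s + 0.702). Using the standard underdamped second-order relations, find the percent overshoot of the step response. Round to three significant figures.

%OS ≈ 13.7%

Dividing through by 6.37: denominator becomes s² + 0.3548 s + 0.1102.
So ω_n = √0.1102 = 0.332 rad/s and ζ = 0.3548/(2·0.332) = 0.534.
Overshoot: exp(−π·0.534/√(1−0.534²)) = 0.137, i.e. 13.7%.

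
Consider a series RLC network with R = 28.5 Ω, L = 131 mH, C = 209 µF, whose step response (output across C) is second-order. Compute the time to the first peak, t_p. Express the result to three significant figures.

t_p ≈ 0.0200 s

For a series RLC circuit (capacitor voltage as output), ω_n = 1/√(LC) = 1/√(131 mH · 209 µF) = 191 rad/s.
ζ = (R/2)·√(C/L) = (28.5/2)·√(209 µF/131 mH) = 0.569.
The damped frequency ω_d = ω_n√(1−ζ²) = 157 rad/s. t_p = π/ω_d = 0.0200 s.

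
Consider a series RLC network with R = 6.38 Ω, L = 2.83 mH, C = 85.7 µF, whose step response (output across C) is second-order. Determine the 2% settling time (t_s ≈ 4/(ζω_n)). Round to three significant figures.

For a series RLC circuit (capacitor voltage as output), ω_n = 1/√(LC) = 1/√(2.83 mH · 85.7 µF) = 2030 rad/s.
ζ = (R/2)·√(C/L) = (6.38/2)·√(85.7 µF/2.83 mH) = 0.555.
t_s ≈ 4/(ζω_n) = 0.00355 s.

t_s ≈ 0.00355 s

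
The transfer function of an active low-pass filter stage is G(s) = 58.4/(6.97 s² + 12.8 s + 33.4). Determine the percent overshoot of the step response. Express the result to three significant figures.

%OS ≈ 23.4%

Dividing through by 6.97: denominator becomes s² + 1.836 s + 4.792.
So ω_n = √4.792 = 2.19 rad/s and ζ = 1.836/(2·2.19) = 0.419.
%OS = 100·exp(−πζ/√(1−ζ²)) = 23.4%.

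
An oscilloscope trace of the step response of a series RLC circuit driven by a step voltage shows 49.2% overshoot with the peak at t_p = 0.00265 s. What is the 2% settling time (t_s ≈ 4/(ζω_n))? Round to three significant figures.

The overshoot fixes ζ = −ln(OS)/√(π²+ln²(OS)) = 0.220.
t_p = π/ω_d ⇒ ω_d = 1190 rad/s; then ω_n = ω_d/√(1−ζ²) = 1220 rad/s.
t_s ≈ 4/(ζω_n) = 4/(0.220·1220) = 0.0149 s.

t_s ≈ 0.0149 s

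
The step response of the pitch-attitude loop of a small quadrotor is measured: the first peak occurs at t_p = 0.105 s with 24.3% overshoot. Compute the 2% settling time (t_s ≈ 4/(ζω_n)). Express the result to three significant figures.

From the overshoot, ζ = −ln(OS)/√(π²+ln²(OS)) = 0.411.
t_p = π/ω_d ⇒ ω_d = 29.9 rad/s; then ω_n = ω_d/√(1−ζ²) = 32.8 rad/s.
t_s ≈ 4/(ζω_n) = 4/(0.411·32.8) = 0.297 s.

t_s ≈ 0.297 s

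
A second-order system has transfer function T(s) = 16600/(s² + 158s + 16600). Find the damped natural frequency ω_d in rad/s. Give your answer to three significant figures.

ω_d ≈ 102 rad/s

Matching coefficients with s² + 2ζω_n s + ω_n² gives ω_n² = 16600 ⇒ ω_n = 129 rad/s, and ζ = 158/(2ω_n) = 0.613.
The damped frequency ω_d = ω_n√(1−ζ²) = 102 rad/s.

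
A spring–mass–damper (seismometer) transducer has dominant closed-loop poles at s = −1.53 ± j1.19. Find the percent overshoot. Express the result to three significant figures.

With σ = 1.53, ω_d = 1.19: ω_n = √(σ²+ω_d²) = 1.94 rad/s, ζ = σ/ω_n = 0.789.
%OS = 100·exp(−πζ/√(1−ζ²)) = 1.76%.

%OS ≈ 1.76%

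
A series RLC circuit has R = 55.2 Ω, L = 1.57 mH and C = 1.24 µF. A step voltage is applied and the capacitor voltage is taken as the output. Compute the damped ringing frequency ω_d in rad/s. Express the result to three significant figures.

ω_d ≈ 14300 rad/s

For a series RLC circuit (capacitor voltage as output), ω_n = 1/√(LC) = 1/√(1.57 mH · 1.24 µF) = 22700 rad/s.
ζ = (R/2)·√(C/L) = (55.2/2)·√(1.24 µF/1.57 mH) = 0.776.
ω_d = 22700·√(1 − 0.776²) = 14300 rad/s.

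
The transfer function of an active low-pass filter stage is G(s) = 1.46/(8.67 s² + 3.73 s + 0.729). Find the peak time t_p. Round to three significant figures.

t_p ≈ 16.2 s

Dividing through by 8.67: denominator becomes s² + 0.4302 s + 0.08408.
So ω_n = √0.08408 = 0.290 rad/s and ζ = 0.4302/(2·0.290) = 0.742.
The damped frequency ω_d = ω_n√(1−ζ²) = 0.194 rad/s. t_p = π/ω_d = 16.2 s.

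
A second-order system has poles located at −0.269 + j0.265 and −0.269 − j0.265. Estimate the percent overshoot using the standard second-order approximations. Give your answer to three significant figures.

With σ = 0.269, ω_d = 0.265: ω_n = √(σ²+ω_d²) = 0.378 rad/s, ζ = σ/ω_n = 0.712.
Overshoot: exp(−π·0.712/√(1−0.712²)) = 0.0412, i.e. 4.12%.

%OS ≈ 4.12%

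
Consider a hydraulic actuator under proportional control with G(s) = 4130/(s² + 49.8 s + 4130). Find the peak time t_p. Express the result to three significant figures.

Comparing the denominator to s² + 2ζω_n s + ω_n²: ω_n = √4130 = 64.3 rad/s, and 2ζω_n = 49.8 so ζ = 49.8/(2·64.3) = 0.387.
ω_d = 64.3·√(1 − 0.387²) = 59.2 rad/s. Then t_p = π/ω_d = 0.0530 s.

t_p ≈ 0.0530 s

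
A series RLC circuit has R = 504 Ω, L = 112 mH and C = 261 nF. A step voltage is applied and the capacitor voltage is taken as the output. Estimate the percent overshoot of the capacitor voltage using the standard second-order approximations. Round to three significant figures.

For a series RLC circuit (capacitor voltage as output), ω_n = 1/√(LC) = 1/√(112 mH · 261 nF) = 5850 rad/s.
ζ = (R/2)·√(C/L) = (504/2)·√(261 nF/112 mH) = 0.385.
%OS = 100·exp(−πζ/√(1−ζ²)) = 27.0%.

%OS ≈ 27.0%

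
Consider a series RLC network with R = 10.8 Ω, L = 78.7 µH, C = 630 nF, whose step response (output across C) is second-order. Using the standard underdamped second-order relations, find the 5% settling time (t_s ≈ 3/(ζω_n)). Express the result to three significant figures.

For a series RLC circuit (capacitor voltage as output), ω_n = 1/√(LC) = 1/√(78.7 µH · 630 nF) = 142000 rad/s.
ζ = (R/2)·√(C/L) = (10.8/2)·√(630 nF/78.7 µH) = 0.483.
t_s ≈ 3/(ζω_n) = 0.0000437 s.

t_s ≈ 0.0000437 s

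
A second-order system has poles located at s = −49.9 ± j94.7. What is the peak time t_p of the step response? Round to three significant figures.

t_p = π/ω_d with ω_d = 94.7 (the imaginary part), so t_p = 0.0332 s.

t_p ≈ 0.0332 s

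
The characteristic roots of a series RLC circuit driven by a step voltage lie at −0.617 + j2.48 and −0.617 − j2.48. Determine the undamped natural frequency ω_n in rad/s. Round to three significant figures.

ω_n ≈ 2.56 rad/s

|pole| = ω_n = √(0.617² + 2.48²) = 2.56 rad/s; ζ = cos θ = σ/ω_n = 0.241.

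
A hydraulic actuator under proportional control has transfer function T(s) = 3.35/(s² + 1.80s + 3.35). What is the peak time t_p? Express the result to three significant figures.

t_p ≈ 1.97 s

ω_n = √3.35 = 1.83 rad/s; ζ = 1.80/(2·1.83) = 0.492.
ω_d = 1.83·√(1 − 0.492²) = 1.59 rad/s. Then t_p = π/ω_d = 1.97 s.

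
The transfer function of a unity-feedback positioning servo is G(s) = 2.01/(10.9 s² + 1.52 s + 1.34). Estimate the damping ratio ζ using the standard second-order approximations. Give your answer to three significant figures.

Dividing through by 10.9: denominator becomes s² + 0.1394 s + 0.1229.
So ω_n = √0.1229 = 0.351 rad/s and ζ = 0.1394/(2·0.351) = 0.199.

ζ ≈ 0.199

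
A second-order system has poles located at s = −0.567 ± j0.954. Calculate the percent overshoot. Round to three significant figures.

%OS ≈ 15.5%

With σ = 0.567, ω_d = 0.954: ω_n = √(σ²+ω_d²) = 1.11 rad/s, ζ = σ/ω_n = 0.511.
Overshoot: exp(−π·0.511/√(1−0.511²)) = 0.155, i.e. 15.5%.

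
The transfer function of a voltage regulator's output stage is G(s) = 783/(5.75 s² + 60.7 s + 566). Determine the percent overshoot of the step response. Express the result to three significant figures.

%OS ≈ 13.9%

Dividing through by 5.75: denominator becomes s² + 10.56 s + 98.43.
So ω_n = √98.43 = 9.92 rad/s and ζ = 10.56/(2·9.92) = 0.532.
%OS = 100 e^{−πζ/√(1−ζ²)} with ζ = 0.532 gives 13.9%.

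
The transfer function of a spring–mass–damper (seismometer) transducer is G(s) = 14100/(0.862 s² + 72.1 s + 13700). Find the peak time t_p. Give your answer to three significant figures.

t_p ≈ 0.0264 s

Dividing through by 0.862: denominator becomes s² + 83.64 s + 15890.
So ω_n = √15890 = 126 rad/s and ζ = 83.64/(2·126) = 0.332.
ω_d = 126·√(1 − 0.332²) = 119 rad/s. t_p = π/ω_d = 0.0264 s.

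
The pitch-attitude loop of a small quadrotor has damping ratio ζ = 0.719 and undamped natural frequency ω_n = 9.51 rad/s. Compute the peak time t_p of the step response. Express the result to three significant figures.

The damped frequency is ω_d = ω_n√(1−ζ²) = 9.51·√(1−0.517) = 6.61 rad/s.
Peak time t_p = π/ω_d = π/6.61 = 0.475 s.

t_p ≈ 0.475 s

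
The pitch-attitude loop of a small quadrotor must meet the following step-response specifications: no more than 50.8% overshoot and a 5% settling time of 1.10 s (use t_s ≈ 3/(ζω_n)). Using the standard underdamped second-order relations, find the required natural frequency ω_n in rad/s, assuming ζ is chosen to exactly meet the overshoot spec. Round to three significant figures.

ω_n ≈ 12.9 rad/s

From %OS = 100·exp(−πζ/√(1−ζ²)), invert to get ζ = −ln(OS)/√(π² + ln²(OS)) with OS = 0.508.
−ln 0.508 = 0.6773, so ζ = 0.6773/√(π² + 0.4587) = 0.211.
Then ω_n = 3/(ζ t_s) = 3/(0.211 × 1.10) = 12.9 rad/s.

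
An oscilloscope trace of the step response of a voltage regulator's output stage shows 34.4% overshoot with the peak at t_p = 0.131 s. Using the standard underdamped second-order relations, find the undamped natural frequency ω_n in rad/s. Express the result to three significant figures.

ζ from %OS: ζ = |ln 0.344|/√(π²+ln²0.344) = 0.322.
From t_p = π/ω_d, ω_d = π/0.131 = 24.0 rad/s, so ω_n = ω_d/√(1−ζ²) = 25.3 rad/s.

ω_n ≈ 25.3 rad/s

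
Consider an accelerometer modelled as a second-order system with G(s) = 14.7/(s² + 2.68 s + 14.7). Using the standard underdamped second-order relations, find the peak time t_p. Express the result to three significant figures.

t_p ≈ 0.875 s

Comparing the denominator to s² + 2ζω_n s + ω_n²: ω_n = √14.7 = 3.83 rad/s, and 2ζω_n = 2.68 so ζ = 2.68/(2·3.83) = 0.349.
The damped frequency ω_d = ω_n√(1−ζ²) = 3.59 rad/s. Then t_p = π/ω_d = 0.875 s.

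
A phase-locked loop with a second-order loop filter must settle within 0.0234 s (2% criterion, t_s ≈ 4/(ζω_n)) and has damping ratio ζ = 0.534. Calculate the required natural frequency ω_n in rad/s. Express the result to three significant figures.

Rearranging t_s ≈ 4/(ζω_n) gives ω_n = 4/(ζ·t_s) = 4/(0.534 × 0.0234) = 320 rad/s.

ω_n ≈ 320 rad/s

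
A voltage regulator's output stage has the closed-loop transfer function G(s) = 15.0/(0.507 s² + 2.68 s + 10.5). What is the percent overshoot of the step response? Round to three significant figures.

Dividing through by 0.507: denominator becomes s² + 5.286 s + 20.71.
So ω_n = √20.71 = 4.55 rad/s and ζ = 5.286/(2·4.55) = 0.581.
%OS = 100·exp(−πζ/√(1−ζ²)) = 10.6%.

%OS ≈ 10.6%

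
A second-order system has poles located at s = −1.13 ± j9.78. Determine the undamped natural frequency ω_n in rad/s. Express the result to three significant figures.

With σ = 1.13, ω_d = 9.78: ω_n = √(σ²+ω_d²) = 9.85 rad/s, ζ = σ/ω_n = 0.115.

ω_n ≈ 9.85 rad/s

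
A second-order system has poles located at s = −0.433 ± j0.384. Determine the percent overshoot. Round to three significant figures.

%OS ≈ 2.89%

|pole| = ω_n = √(0.433² + 0.384²) = 0.579 rad/s; ζ = cos θ = σ/ω_n = 0.748.
%OS = 100·exp(−πζ/√(1−ζ²)) = 2.89%.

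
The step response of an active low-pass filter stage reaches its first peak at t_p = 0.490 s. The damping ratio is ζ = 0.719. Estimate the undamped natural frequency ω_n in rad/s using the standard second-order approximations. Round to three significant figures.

ω_n ≈ 9.22 rad/s

Peak time t_p = π/ω_d, so ω_d = π/t_p = π/0.490 = 6.41 rad/s.
ω_n = ω_d/√(1−ζ²) = 6.41/√0.483 = 9.22 rad/s.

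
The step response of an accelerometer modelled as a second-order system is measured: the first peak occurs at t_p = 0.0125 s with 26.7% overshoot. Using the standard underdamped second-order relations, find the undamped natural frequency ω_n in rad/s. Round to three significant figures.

ζ from %OS: ζ = |ln 0.267|/√(π²+ln²0.267) = 0.387.
From t_p = π/ω_d, ω_d = π/0.0125 = 251 rad/s, so ω_n = ω_d/√(1−ζ²) = 273 rad/s.

ω_n ≈ 273 rad/s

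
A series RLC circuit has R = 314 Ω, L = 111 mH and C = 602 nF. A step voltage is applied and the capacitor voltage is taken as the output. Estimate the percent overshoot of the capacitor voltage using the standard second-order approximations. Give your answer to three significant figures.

%OS ≈ 29.1%

For a series RLC circuit (capacitor voltage as output), ω_n = 1/√(LC) = 1/√(111 mH · 602 nF) = 3870 rad/s.
ζ = (R/2)·√(C/L) = (314/2)·√(602 nF/111 mH) = 0.366.
Overshoot: exp(−π·0.366/√(1−0.366²)) = 0.291, i.e. 29.1%.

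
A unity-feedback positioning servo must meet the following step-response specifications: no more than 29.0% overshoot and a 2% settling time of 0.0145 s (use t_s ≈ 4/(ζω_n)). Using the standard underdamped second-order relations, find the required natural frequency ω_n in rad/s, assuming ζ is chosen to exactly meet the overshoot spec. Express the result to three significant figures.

ω_n ≈ 752 rad/s

Inverting the overshoot relation: ζ = |ln 0.290|/√(π² + ln²0.290) = 0.367.
Then ω_n = 4/(ζ t_s) = 4/(0.367 × 0.0145) = 752 rad/s.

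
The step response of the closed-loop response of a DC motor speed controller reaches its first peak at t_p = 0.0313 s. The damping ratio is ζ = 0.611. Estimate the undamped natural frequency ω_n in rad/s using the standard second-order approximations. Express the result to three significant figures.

ω_n ≈ 127 rad/s

Peak time t_p = π/ω_d, so ω_d = π/t_p = π/0.0313 = 100 rad/s.
ω_n = ω_d/√(1−ζ²) = 100/√0.627 = 127 rad/s.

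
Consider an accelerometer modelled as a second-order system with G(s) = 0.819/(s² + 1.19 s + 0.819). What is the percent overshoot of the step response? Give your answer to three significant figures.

%OS ≈ 6.45%

ω_n = √0.819 = 0.905 rad/s; ζ = 1.19/(2·0.905) = 0.657.
%OS = 100·exp(−πζ/√(1−ζ²)) = 6.45%.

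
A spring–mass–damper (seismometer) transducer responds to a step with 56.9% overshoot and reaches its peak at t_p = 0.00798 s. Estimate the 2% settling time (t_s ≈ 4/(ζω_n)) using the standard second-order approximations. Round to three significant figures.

t_s ≈ 0.0566 s

The overshoot fixes ζ = −ln(OS)/√(π²+ln²(OS)) = 0.177.
From t_p = π/ω_d, ω_d = π/0.00798 = 394 rad/s, so ω_n = ω_d/√(1−ζ²) = 400 rad/s.
t_s ≈ 4/(ζω_n) = 4/(0.177·400) = 0.0566 s.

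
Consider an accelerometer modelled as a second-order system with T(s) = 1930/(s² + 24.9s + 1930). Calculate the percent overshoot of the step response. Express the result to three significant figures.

Comparing the denominator to s² + 2ζω_n s + ω_n²: ω_n = √1930 = 43.9 rad/s, and 2ζω_n = 24.9 so ζ = 24.9/(2·43.9) = 0.283.
Overshoot: exp(−π·0.283/√(1−0.283²)) = 0.395, i.e. 39.5%.

%OS ≈ 39.5%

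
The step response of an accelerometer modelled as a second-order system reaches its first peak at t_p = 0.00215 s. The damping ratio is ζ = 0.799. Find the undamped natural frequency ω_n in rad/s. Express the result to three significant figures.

ω_n ≈ 2430 rad/s

Peak time t_p = π/ω_d, so ω_d = π/t_p = π/0.00215 = 1460 rad/s.
ω_n = ω_d/√(1−ζ²) = 1460/√0.362 = 2430 rad/s.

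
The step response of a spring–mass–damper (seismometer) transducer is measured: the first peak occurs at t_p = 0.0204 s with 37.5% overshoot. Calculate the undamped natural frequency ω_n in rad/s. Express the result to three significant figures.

ω_n ≈ 161 rad/s

The overshoot fixes ζ = −ln(OS)/√(π²+ln²(OS)) = 0.298.
t_p = π/ω_d ⇒ ω_d = 154 rad/s; then ω_n = ω_d/√(1−ζ²) = 161 rad/s.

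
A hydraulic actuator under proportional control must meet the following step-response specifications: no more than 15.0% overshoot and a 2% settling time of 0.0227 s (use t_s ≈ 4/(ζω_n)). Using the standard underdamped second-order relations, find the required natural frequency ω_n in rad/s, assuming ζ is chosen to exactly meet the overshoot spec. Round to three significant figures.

ω_n ≈ 341 rad/s

Inverting the overshoot relation: ζ = |ln 0.150|/√(π² + ln²0.150) = 0.517.
From t_s ≈ 4/(ζω_n): ω_n = 4/(ζ·t_s) = 4/(0.517·0.0227) = 341 rad/s.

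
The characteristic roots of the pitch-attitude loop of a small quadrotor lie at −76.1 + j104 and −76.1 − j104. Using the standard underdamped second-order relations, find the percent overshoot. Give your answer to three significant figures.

%OS ≈ 10.0%

|pole| = ω_n = √(76.1² + 104²) = 129 rad/s; ζ = cos θ = σ/ω_n = 0.591.
%OS = 100·exp(−πζ/√(1−ζ²)) = 10.0%.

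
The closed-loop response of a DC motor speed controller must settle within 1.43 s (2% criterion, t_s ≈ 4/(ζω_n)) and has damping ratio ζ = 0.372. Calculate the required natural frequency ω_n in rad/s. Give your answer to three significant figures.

Rearranging t_s ≈ 4/(ζω_n) gives ω_n = 4/(ζ·t_s) = 4/(0.372 × 1.43) = 7.52 rad/s.

ω_n ≈ 7.52 rad/s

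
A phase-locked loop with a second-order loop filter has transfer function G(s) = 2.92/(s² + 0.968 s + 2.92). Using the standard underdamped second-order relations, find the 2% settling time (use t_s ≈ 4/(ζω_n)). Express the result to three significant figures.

ω_n = √2.92 = 1.71 rad/s; ζ = 0.968/(2·1.71) = 0.283.
t_s ≈ 4/(ζω_n) = 4/(0.283·1.71) = 8.26 s.

t_s ≈ 8.26 s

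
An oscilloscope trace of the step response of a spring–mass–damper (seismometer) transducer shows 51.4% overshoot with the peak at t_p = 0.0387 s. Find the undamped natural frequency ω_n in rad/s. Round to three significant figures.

ω_n ≈ 83.0 rad/s

ζ from %OS: ζ = |ln 0.514|/√(π²+ln²0.514) = 0.207.
t_p = π/ω_d ⇒ ω_d = 81.2 rad/s; then ω_n = ω_d/√(1−ζ²) = 83.0 rad/s.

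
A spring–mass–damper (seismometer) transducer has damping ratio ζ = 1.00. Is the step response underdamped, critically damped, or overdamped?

critically damped

Since ζ = 1, the system is critically damped.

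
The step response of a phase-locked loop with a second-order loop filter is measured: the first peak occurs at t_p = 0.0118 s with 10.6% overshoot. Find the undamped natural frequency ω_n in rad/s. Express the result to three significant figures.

ω_n ≈ 327 rad/s

From the overshoot, ζ = −ln(OS)/√(π²+ln²(OS)) = 0.581.
From t_p = π/ω_d, ω_d = π/0.0118 = 266 rad/s, so ω_n = ω_d/√(1−ζ²) = 327 rad/s.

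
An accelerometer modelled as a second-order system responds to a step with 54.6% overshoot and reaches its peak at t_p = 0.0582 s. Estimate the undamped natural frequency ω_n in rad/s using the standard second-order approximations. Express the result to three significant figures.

ω_n ≈ 55.0 rad/s

The overshoot fixes ζ = −ln(OS)/√(π²+ln²(OS)) = 0.189.
From t_p = π/ω_d, ω_d = π/0.0582 = 54.0 rad/s, so ω_n = ω_d/√(1−ζ²) = 55.0 rad/s.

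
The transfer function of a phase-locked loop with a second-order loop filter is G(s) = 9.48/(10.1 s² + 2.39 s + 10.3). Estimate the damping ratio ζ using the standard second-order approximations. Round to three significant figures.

Dividing through by 10.1: denominator becomes s² + 0.2366 s + 1.020.
So ω_n = √1.020 = 1.01 rad/s and ζ = 0.2366/(2·1.01) = 0.117.

ζ ≈ 0.117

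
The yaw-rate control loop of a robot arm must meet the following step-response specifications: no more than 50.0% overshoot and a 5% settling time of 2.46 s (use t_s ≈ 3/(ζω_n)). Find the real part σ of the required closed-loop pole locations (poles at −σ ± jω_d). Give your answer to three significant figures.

The settling-time spec alone fixes σ = ζω_n = 3/t_s = 3/2.46 = 1.22.
(Overshoot then fixes ζ = 0.215 and hence ω_d = σ·√(1−ζ²)/ζ = 5.53 rad/s.)

σ ≈ 1.22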